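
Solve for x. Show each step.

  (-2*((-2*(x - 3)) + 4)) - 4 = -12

Step 1. [(-2*((-2*(x - 3)) + 4)) - 4 = -12] add 4: x sits inside (… - 4). So sub: -2*((-2*(x - 3)) + 4) = -8.
Step 2. [-2*((-2*(x - 3)) + 4) = -8] -2 out front; divide by -2. So div: (-2*(x - 3)) + 4 = 4.
Step 3. [(-2*(x - 3)) + 4 = 4] the outer +4 inverts by subtracting 4, so sub: -2*(x - 3) = 0.
Step 4. [-2*(x - 3) = 0] LHS = -2·(…); ÷-2 both sides, so div: x - 3 = 0.
Step 5. [x - 3 = 0] -3 is outermost — add 3 both sides. So sub: x = 3.

Answer: x ∈ {3}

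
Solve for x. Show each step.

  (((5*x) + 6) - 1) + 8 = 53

Step 1. [(((5*x) + 6) - 1) + 8 = 53] peel the +8: subtract 8 from each side, so sub: ((5*x) + 6) - 1 = 45.
Step 2. [((5*x) + 6) - 1 = 45] add 1: x sits inside (… - 1). So sub: (5*x) + 6 = 46.
Step 3. [(5*x) + 6 = 46] +6 is outermost — subtract 6 both sides ⇒ sub: 5*x = 40.
Step 4. [5*x = 40] LHS = 5·(…); ÷5 both sides ⇒ div: x = 8.

Answer: x ∈ {8}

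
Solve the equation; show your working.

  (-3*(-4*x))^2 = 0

Step 1. [(-3*(-4*x))^2 = 0] √ both sides: 0 ≥ 0 gives two branches ⇒ sqrt: -3*(-4*x) = 0.
Step 2. [-3*(-4*x) = 0] divide by the outer -3 ⇒ div: -4*x = 0.
Step 3. [-4*x = 0] -4 out front; divide by -4. So div: x = 0.

Answer: x ∈ {0}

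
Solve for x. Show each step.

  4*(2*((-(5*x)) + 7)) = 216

Step 1. [4*(2*((-(5*x)) + 7)) = 216] 4 out front; divide by 4, so div: 2*((-(5*x)) + 7) = 54.
Step 2. [2*((-(5*x)) + 7) = 54] 2 out front; divide by 2. So div: (-(5*x)) + 7 = 27.
Step 3. [(-(5*x)) + 7 = 27] the outer +7 inverts by subtracting 7 ⇒ sub: -(5*x) = 20.
Step 4. [-(5*x) = 20] flip signs both sides ⇒ neg: 5*x = -20.
Step 5. [5*x = -20] divide by the outer 5 ⇒ div: x = -4.

Answer: x ∈ {-4}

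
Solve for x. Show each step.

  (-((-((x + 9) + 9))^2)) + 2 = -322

Step 1. [(-((-((x + 9) + 9))^2)) + 2 = -322] subtract 2: x sits inside (… + 2). So sub: -((-((x + 9) + 9))^2) = -324.
Step 2. [-((-((x + 9) + 9))^2) = -324] leading − — multiply by −1, so neg: (-((x + 9) + 9))^2 = 324.
Step 3. [(-((x + 9) + 9))^2 = 324] √ both sides: 324 ≥ 0 gives two branches, so sqrt: -((x + 9) + 9) = 18 or -18.
Step 4. [-((x + 9) + 9) = 18 or -18] flip signs both sides ⇒ neg: (x + 9) + 9 = -18 or 18.
Step 5. [(x + 9) + 9 = -18 or 18] +9 is outermost — subtract 9 both sides ⇒ sub: x + 9 = -27 or 9.
Step 6. [x + 9 = -27 or 9] subtract 9: x sits inside (… + 9), so sub: x = -36 or 0.

Answer: x ∈ {-36, 0}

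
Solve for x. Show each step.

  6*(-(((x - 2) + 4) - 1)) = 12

Step 1. [6*(-(((x - 2) + 4) - 1)) = 12] leading coefficient 6: divide by 6. So div: -(((x - 2) + 4) - 1) = 2.
Step 2. [-(((x - 2) + 4) - 1) = 2] leading − — multiply by −1 ⇒ neg: ((x - 2) + 4) - 1 = -2.
Step 3. [((x - 2) + 4) - 1 = -2] 1 comes off first (add 1). So sub: (x - 2) + 4 = -1.
Step 4. [(x - 2) + 4 = -1] +4 is outermost — subtract 4 both sides. So sub: x - 2 = -5.
Step 5. [x - 2 = -5] -2 is outermost — add 2 both sides. So sub: x = -3.

Answer: x ∈ {-3}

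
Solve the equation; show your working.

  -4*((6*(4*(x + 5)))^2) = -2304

Step 1. [-4*((6*(4*(x + 5)))^2) = -2304] -4 out front; divide by -4 ⇒ div: (6*(4*(x + 5)))^2 = 576.
Step 2. [(6*(4*(x + 5)))^2 = 576] √ both sides: 576 ≥ 0 gives two branches, so sqrt: 6*(4*(x + 5)) = 24 or -24.
Step 3. [6*(4*(x + 5)) = 24 or -24] 6 out front; divide by 6, so div: 4*(x + 5) = 4 or -4.
Step 4. [4*(x + 5) = 4 or -4] leading coefficient 4: divide by 4. So div: x + 5 = 1 or -1.
Step 5. [x + 5 = 1 or -1] the outer +5 inverts by subtracting 5, so sub: x = -4 or -6.

Answer: x ∈ {-6, -4}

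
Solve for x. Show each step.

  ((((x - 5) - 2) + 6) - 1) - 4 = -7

Step 1. [((((x - 5) - 2) + 6) - 1) - 4 = -7] -4 is outermost — add 4 both sides, so sub: (((x - 5) - 2) + 6) - 1 = -3.
Step 2. [(((x - 5) - 2) + 6) - 1 = -3] -1 is outermost — add 1 both sides ⇒ sub: ((x - 5) - 2) + 6 = -2.
Step 3. [((x - 5) - 2) + 6 = -2] peel the +6: subtract 6 from each side, so sub: (x - 5) - 2 = -8.
Step 4. [(x - 5) - 2 = -8] the outer -2 inverts by adding 2, so sub: x - 5 = -6.
Step 5. [x - 5 = -6] the outer -5 inverts by adding 5, so sub: x = -1.

Answer: x ∈ {-1}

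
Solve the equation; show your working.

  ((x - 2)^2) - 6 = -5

Step 1. [((x - 2)^2) - 6 = -5] peel the -6: add 6 from each side. So sub: (x - 2)^2 = 1.
Step 2. [(x - 2)^2 = 1] 1 ≥ 0, LHS is (·)² — take ±√, so sqrt: x - 2 = 1 or -1.
Step 3. [x - 2 = 1 or -1] peel the -2: add 2 from each side. So sub: x = 3 or 1.

Answer: x ∈ {1, 3}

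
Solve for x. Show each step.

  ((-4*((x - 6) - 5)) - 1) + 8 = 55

Step 1. [((-4*((x - 6) - 5)) - 1) + 8 = 55] the outer +8 inverts by subtracting 8 ⇒ sub: (-4*((x - 6) - 5)) - 1 = 47.
Step 2. [(-4*((x - 6) - 5)) - 1 = 47] add 1: x sits inside (… - 1) ⇒ sub: -4*((x - 6) - 5) = 48.
Step 3. [-4*((x - 6) - 5) = 48] -4·(inner) — divide through by -4. So div: (x - 6) - 5 = -12.
Step 4. [(x - 6) - 5 = -12] peel the -5: add 5 from each side. So sub: x - 6 = -7.
Step 5. [x - 6 = -7] peel the -6: add 6 from each side, so sub: x = -1.

Answer: x ∈ {-1}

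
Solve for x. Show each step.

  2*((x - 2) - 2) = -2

Step 1. [2*((x - 2) - 2) = -2] divide by the outer 2, so div: (x - 2) - 2 = -1.
Step 2. [(x - 2) - 2 = -1] 2 comes off first (add 2) ⇒ sub: x - 2 = 1.
Step 3. [x - 2 = 1] the outer -2 inverts by adding 2. So sub: x = 3.

Answer: x ∈ {3}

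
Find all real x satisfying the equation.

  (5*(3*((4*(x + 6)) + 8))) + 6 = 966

Step 1. [(5*(3*((4*(x + 6)) + 8))) + 6 = 966] +6 is outermost — subtract 6 both sides. So sub: 5*(3*((4*(x + 6)) + 8)) = 960.
Step 2. [5*(3*((4*(x + 6)) + 8)) = 960] divide by the outer 5. So div: 3*((4*(x + 6)) + 8) = 192.
Step 3. [3*((4*(x + 6)) + 8) = 192] 3·(inner) — divide through by 3. So div: (4*(x + 6)) + 8 = 64.
Step 4. [(4*(x + 6)) + 8 = 64] 4 | LHS and 4 | 64: pull 4 out. So factor: (x + 6) + 2 = 16.
Step 5. [(x + 6) + 2 = 16] subtract 2: x sits inside (… + 2). So sub: x + 6 = 14.
Step 6. [x + 6 = 14] +6 is outermost — subtract 6 both sides ⇒ sub: x = 8.

Answer: x ∈ {8}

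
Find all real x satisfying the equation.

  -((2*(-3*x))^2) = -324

Step 1. [-((2*(-3*x))^2) = -324] leading − — multiply by −1, so neg: (2*(-3*x))^2 = 324.
Step 2. [(2*(-3*x))^2 = 324] 324 ≥ 0, LHS is (·)² — take ±√, so sqrt: 2*(-3*x) = 18 or -18.
Step 3. [2*(-3*x) = 18 or -18] 2·(inner) — divide through by 2, so div: -3*x = 9 or -9.
Step 4. [-3*x = 9 or -9] leading coefficient -3: divide by -3, so div: x = -3 or 3.

Answer: x ∈ {-3, 3}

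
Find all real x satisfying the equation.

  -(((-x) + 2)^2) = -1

Step 1. [-(((-x) + 2)^2) = -1] LHS negated; negate both sides. So neg: ((-x) + 2)^2 = 1.
Step 2. [((-x) + 2)^2 = 1] 1 ≥ 0, LHS is (·)² — take ±√, so sqrt: (-x) + 2 = 1 or -1.
Step 3. [(-x) + 2 = 1 or -1] the outer +2 inverts by subtracting 2, so sub: -x = -1 or -3.
Step 4. [-x = -1 or -3] leading − — multiply by −1 ⇒ neg: x = 1 or 3.

Answer: x ∈ {1, 3}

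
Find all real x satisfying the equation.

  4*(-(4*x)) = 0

Step 1. [4*(-(4*x)) = 0] 4 out front; divide by 4. So div: -(4*x) = 0.
Step 2. [-(4*x) = 0] flip signs both sides ⇒ neg: 4*x = 0.
Step 3. [4*x = 0] 4 out front; divide by 4, so div: x = 0.

Answer: x ∈ {0}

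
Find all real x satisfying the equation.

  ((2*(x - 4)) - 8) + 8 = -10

Step 1. [((2*(x - 4)) - 8) + 8 = -10] subtract 8: x sits inside (… + 8) ⇒ sub: (2*(x - 4)) - 8 = -18.
Step 2. [(2*(x - 4)) - 8 = -18] the outer -8 inverts by adding 8. So sub: 2*(x - 4) = -10.
Step 3. [2*(x - 4) = -10] 2·(inner) — divide through by 2. So div: x - 4 = -5.
Step 4. [x - 4 = -5] the outer -4 inverts by adding 4 ⇒ sub: x = -1.

Answer: x ∈ {-1}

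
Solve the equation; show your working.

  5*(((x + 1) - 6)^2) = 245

Step 1. [5*(((x + 1) - 6)^2) = 245] divide by the outer 5 ⇒ div: ((x + 1) - 6)^2 = 49.
Step 2. [((x + 1) - 6)^2 = 49] LHS squared, RHS 49 ≥ 0: apply √ (±). So sqrt: (x + 1) - 6 = 7 or -7.
Step 3. [(x + 1) - 6 = 7 or -7] -6 is outermost — add 6 both sides ⇒ sub: x + 1 = 13 or -1.
Step 4. [x + 1 = 13 or -1] 1 comes off first (subtract 1). So sub: x = 12 or -2.

Answer: x ∈ {-2, 12}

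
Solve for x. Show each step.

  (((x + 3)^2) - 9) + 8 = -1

Step 1. [(((x + 3)^2) - 9) + 8 = -1] the outer +8 inverts by subtracting 8. So sub: ((x + 3)^2) - 9 = -9.
Step 2. [((x + 3)^2) - 9 = -9] add 9: x sits inside (… - 9). So sub: (x + 3)^2 = 0.
Step 3. [(x + 3)^2 = 0] 0 ≥ 0, LHS is (·)² — take ±√, so sqrt: x + 3 = 0.
Step 4. [x + 3 = 0] subtract 3: x sits inside (… + 3) ⇒ sub: x = -3.

Answer: x ∈ {-3}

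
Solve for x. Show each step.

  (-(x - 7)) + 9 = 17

Step 1. [(-(x - 7)) + 9 = 17] 9 comes off first (subtract 9) ⇒ sub: -(x - 7) = 8.
Step 2. [-(x - 7) = 8] flip signs both sides. So neg: x - 7 = -8.
Step 3. [x - 7 = -8] the outer -7 inverts by adding 7. So sub: x = -1.

Answer: x ∈ {-1}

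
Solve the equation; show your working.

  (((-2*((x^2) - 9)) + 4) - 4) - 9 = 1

Step 1. [(((-2*((x^2) - 9)) + 4) - 4) - 9 = 1] -9 is outermost — add 9 both sides, so sub: ((-2*((x^2) - 9)) + 4) - 4 = 10.
Step 2. [((-2*((x^2) - 9)) + 4) - 4 = 10] peel the -4: add 4 from each side ⇒ sub: (-2*((x^2) - 9)) + 4 = 14.
Step 3. [(-2*((x^2) - 9)) + 4 = 14] +4 is outermost — subtract 4 both sides, so sub: -2*((x^2) - 9) = 10.
Step 4. [-2*((x^2) - 9) = 10] -2 out front; divide by -2, so div: (x^2) - 9 = -5.
Step 5. [(x^2) - 9 = -5] -9 is outermost — add 9 both sides. So sub: x^2 = 4.
Step 6. [x^2 = 4] √ both sides: 4 ≥ 0 gives two branches, so sqrt: x = 2 or -2.

Answer: x ∈ {-2, 2}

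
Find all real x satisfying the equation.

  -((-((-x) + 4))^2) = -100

Step 1. [-((-((-x) + 4))^2) = -100] LHS negated; negate both sides ⇒ neg: (-((-x) + 4))^2 = 100.
Step 2. [(-((-x) + 4))^2 = 100] √ both sides: 100 ≥ 0 gives two branches ⇒ sqrt: -((-x) + 4) = 10 or -10.
Step 3. [-((-x) + 4) = 10 or -10] LHS negated; negate both sides. So neg: (-x) + 4 = -10 or 10.
Step 4. [(-x) + 4 = -10 or 10] subtract 4: x sits inside (… + 4), so sub: -x = -14 or 6.
Step 5. [-x = -14 or 6] flip signs both sides, so neg: x = 14 or -6.

Answer: x ∈ {-6, 14}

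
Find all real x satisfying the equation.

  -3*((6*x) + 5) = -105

Step 1. [-3*((6*x) + 5) = -105] -3·(inner) — divide through by -3. So div: (6*x) + 5 = 35.
Step 2. [(6*x) + 5 = 35] peel the +5: subtract 5 from each side ⇒ sub: 6*x = 30.
Step 3. [6*x = 30] 6·(inner) — divide through by 6, so div: x = 5.

Answer: x ∈ {5}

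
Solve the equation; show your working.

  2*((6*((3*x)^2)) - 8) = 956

Step 1. [2*((6*((3*x)^2)) - 8) = 956] divide by the outer 2. So div: (6*((3*x)^2)) - 8 = 478.
Step 2. [(6*((3*x)^2)) - 8 = 478] peel the -8: add 8 from each side, so sub: 6*((3*x)^2) = 486.
Step 3. [6*((3*x)^2) = 486] LHS = 6·(…); ÷6 both sides. So div: (3*x)^2 = 81.
Step 4. [(3*x)^2 = 81] √ both sides: 81 ≥ 0 gives two branches, so sqrt: 3*x = 9 or -9.
Step 5. [3*x = 9 or -9] leading coefficient 3: divide by 3, so div: x = 3 or -3.

Answer: x ∈ {-3, 3}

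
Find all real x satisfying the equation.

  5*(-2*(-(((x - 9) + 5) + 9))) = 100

Step 1. [5*(-2*(-(((x - 9) + 5) + 9))) = 100] leading coefficient 5: divide by 5 ⇒ div: -2*(-(((x - 9) + 5) + 9)) = 20.
Step 2. [-2*(-(((x - 9) + 5) + 9)) = 20] LHS = -2·(…); ÷-2 both sides, so div: -(((x - 9) + 5) + 9) = -10.
Step 3. [-(((x - 9) + 5) + 9) = -10] flip signs both sides, so neg: ((x - 9) + 5) + 9 = 10.
Step 4. [((x - 9) + 5) + 9 = 10] subtract 9: x sits inside (… + 9) ⇒ sub: (x - 9) + 5 = 1.
Step 5. [(x - 9) + 5 = 1] 5 comes off first (subtract 5) ⇒ sub: x - 9 = -4.
Step 6. [x - 9 = -4] 9 comes off first (add 9) ⇒ sub: x = 5.

Answer: x ∈ {5}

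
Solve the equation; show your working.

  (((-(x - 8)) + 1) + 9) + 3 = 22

Step 1. [(((-(x - 8)) + 1) + 9) + 3 = 22] the outer +3 inverts by subtracting 3, so sub: ((-(x - 8)) + 1) + 9 = 19.
Step 2. [((-(x - 8)) + 1) + 9 = 19] the outer +9 inverts by subtracting 9. So sub: (-(x - 8)) + 1 = 10.
Step 3. [(-(x - 8)) + 1 = 10] subtract 1: x sits inside (… + 1). So sub: -(x - 8) = 9.
Step 4. [-(x - 8) = 9] flip signs both sides, so neg: x - 8 = -9.
Step 5. [x - 8 = -9] 8 comes off first (add 8), so sub: x = -1.

Answer: x ∈ {-1}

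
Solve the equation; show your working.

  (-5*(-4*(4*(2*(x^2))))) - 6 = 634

Step 1. [(-5*(-4*(4*(2*(x^2))))) - 6 = 634] -6 is outermost — add 6 both sides, so sub: -5*(-4*(4*(2*(x^2)))) = 640.
Step 2. [-5*(-4*(4*(2*(x^2)))) = 640] divide by the outer -5 ⇒ div: -4*(4*(2*(x^2))) = -128.
Step 3. [-4*(4*(2*(x^2))) = -128] LHS = -4·(…); ÷-4 both sides, so div: 4*(2*(x^2)) = 32.
Step 4. [4*(2*(x^2)) = 32] leading coefficient 4: divide by 4. So div: 2*(x^2) = 8.
Step 5. [2*(x^2) = 8] LHS = 2·(…); ÷2 both sides. So div: x^2 = 4.
Step 6. [x^2 = 4] √ both sides: 4 ≥ 0 gives two branches ⇒ sqrt: x = 2 or -2.

Answer: x ∈ {-2, 2}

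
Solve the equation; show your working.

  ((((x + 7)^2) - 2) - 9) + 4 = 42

Step 1. [((((x + 7)^2) - 2) - 9) + 4 = 42] peel the +4: subtract 4 from each side, so sub: (((x + 7)^2) - 2) - 9 = 38.
Step 2. [(((x + 7)^2) - 2) - 9 = 38] add 9: x sits inside (… - 9) ⇒ sub: ((x + 7)^2) - 2 = 47.
Step 3. [((x + 7)^2) - 2 = 47] peel the -2: add 2 from each side ⇒ sub: (x + 7)^2 = 49.
Step 4. [(x + 7)^2 = 49] 49 ≥ 0, LHS is (·)² — take ±√, so sqrt: x + 7 = 7 or -7.
Step 5. [x + 7 = 7 or -7] +7 is outermost — subtract 7 both sides, so sub: x = 0 or -14.

Answer: x ∈ {-14, 0}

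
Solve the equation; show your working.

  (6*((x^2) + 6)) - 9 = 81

Step 1. [(6*((x^2) + 6)) - 9 = 81] 9 comes off first (add 9). So sub: 6*((x^2) + 6) = 90.
Step 2. [6*((x^2) + 6) = 90] 6 out front; divide by 6, so div: (x^2) + 6 = 15.
Step 3. [(x^2) + 6 = 15] +6 is outermost — subtract 6 both sides, so sub: x^2 = 9.
Step 4. [x^2 = 9] LHS squared, RHS 9 ≥ 0: apply √ (±) ⇒ sqrt: x = 3 or -3.

Answer: x ∈ {-3, 3}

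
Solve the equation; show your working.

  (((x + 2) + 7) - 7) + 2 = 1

Step 1. [(((x + 2) + 7) - 7) + 2 = 1] the outer +2 inverts by subtracting 2 ⇒ sub: ((x + 2) + 7) - 7 = -1.
Step 2. [((x + 2) + 7) - 7 = -1] the outer -7 inverts by adding 7. So sub: (x + 2) + 7 = 6.
Step 3. [(x + 2) + 7 = 6] subtract 7: x sits inside (… + 7), so sub: x + 2 = -1.
Step 4. [x + 2 = -1] +2 is outermost — subtract 2 both sides. So sub: x = -3.

Answer: x ∈ {-3}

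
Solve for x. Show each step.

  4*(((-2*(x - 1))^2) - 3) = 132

Step 1. [4*(((-2*(x - 1))^2) - 3) = 132] 4 out front; divide by 4 ⇒ div: ((-2*(x - 1))^2) - 3 = 33.
Step 2. [((-2*(x - 1))^2) - 3 = 33] the outer -3 inverts by adding 3. So sub: (-2*(x - 1))^2 = 36.
Step 3. [(-2*(x - 1))^2 = 36] LHS squared, RHS 36 ≥ 0: apply √ (±). So sqrt: -2*(x - 1) = 6 or -6.
Step 4. [-2*(x - 1) = 6 or -6] -2 out front; divide by -2. So div: x - 1 = -3 or 3.
Step 5. [x - 1 = -3 or 3] add 1: x sits inside (… - 1). So sub: x = -2 or 4.

Answer: x ∈ {-2, 4}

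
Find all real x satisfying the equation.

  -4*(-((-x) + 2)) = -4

Step 1. [-4*(-((-x) + 2)) = -4] -4·(inner) — divide through by -4 ⇒ div: -((-x) + 2) = 1.
Step 2. [-((-x) + 2) = 1] LHS negated; negate both sides, so neg: (-x) + 2 = -1.
Step 3. [(-x) + 2 = -1] the outer +2 inverts by subtracting 2, so sub: -x = -3.
Step 4. [-x = -3] leading − — multiply by −1, so neg: x = 3.

Answer: x ∈ {3}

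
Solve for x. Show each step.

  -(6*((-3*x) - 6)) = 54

Step 1. [-(6*((-3*x) - 6)) = 54] leading − — multiply by −1, so neg: 6*((-3*x) - 6) = -54.
Step 2. [6*((-3*x) - 6) = -54] LHS = 6·(…); ÷6 both sides ⇒ div: (-3*x) - 6 = -9.
Step 3. [(-3*x) - 6 = -9] 6 comes off first (add 6), so sub: -3*x = -3.
Step 4. [-3*x = -3] LHS = -3·(…); ÷-3 both sides. So div: x = 1.

Answer: x ∈ {1}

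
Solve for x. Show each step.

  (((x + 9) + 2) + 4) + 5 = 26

Step 1. [(((x + 9) + 2) + 4) + 5 = 26] +5 is outermost — subtract 5 both sides, so sub: ((x + 9) + 2) + 4 = 21.
Step 2. [((x + 9) + 2) + 4 = 21] +4 is outermost — subtract 4 both sides, so sub: (x + 9) + 2 = 17.
Step 3. [(x + 9) + 2 = 17] the outer +2 inverts by subtracting 2, so sub: x + 9 = 15.
Step 4. [x + 9 = 15] the outer +9 inverts by subtracting 9 ⇒ sub: x = 6.

Answer: x ∈ {6}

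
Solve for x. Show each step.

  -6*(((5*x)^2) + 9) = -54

Step 1. [-6*(((5*x)^2) + 9) = -54] -6 out front; divide by -6 ⇒ div: ((5*x)^2) + 9 = 9.
Step 2. [((5*x)^2) + 9 = 9] subtract 9: x sits inside (… + 9), so sub: (5*x)^2 = 0.
Step 3. [(5*x)^2 = 0] √ both sides: 0 ≥ 0 gives two branches, so sqrt: 5*x = 0.
Step 4. [5*x = 0] 5·(inner) — divide through by 5 ⇒ div: x = 0.

Answer: x ∈ {0}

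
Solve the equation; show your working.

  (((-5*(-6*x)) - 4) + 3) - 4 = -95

Step 1. [(((-5*(-6*x)) - 4) + 3) - 4 = -95] peel the -4: add 4 from each side. So sub: ((-5*(-6*x)) - 4) + 3 = -91.
Step 2. [((-5*(-6*x)) - 4) + 3 = -91] the outer +3 inverts by subtracting 3, so sub: (-5*(-6*x)) - 4 = -94.
Step 3. [(-5*(-6*x)) - 4 = -94] -4 is outermost — add 4 both sides, so sub: -5*(-6*x) = -90.
Step 4. [-5*(-6*x) = -90] LHS = -5·(…); ÷-5 both sides ⇒ div: -6*x = 18.
Step 5. [-6*x = 18] leading coefficient -6: divide by -6, so div: x = -3.

Answer: x ∈ {-3}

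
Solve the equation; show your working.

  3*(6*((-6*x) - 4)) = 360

Step 1. [3*(6*((-6*x) - 4)) = 360] 3 out front; divide by 3. So div: 6*((-6*x) - 4) = 120.
Step 2. [6*((-6*x) - 4) = 120] 6 out front; divide by 6, so div: (-6*x) - 4 = 20.
Step 3. [(-6*x) - 4 = 20] -4 is outermost — add 4 both sides ⇒ sub: -6*x = 24.
Step 4. [-6*x = 24] -6 out front; divide by -6, so div: x = -4.

Answer: x ∈ {-4}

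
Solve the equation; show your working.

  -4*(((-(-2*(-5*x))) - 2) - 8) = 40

Step 1. [-4*(((-(-2*(-5*x))) - 2) - 8) = 40] -4 out front; divide by -4, so div: ((-(-2*(-5*x))) - 2) - 8 = -10.
Step 2. [((-(-2*(-5*x))) - 2) - 8 = -10] -8 is outermost — add 8 both sides. So sub: (-(-2*(-5*x))) - 2 = -2.
Step 3. [(-(-2*(-5*x))) - 2 = -2] 2 comes off first (add 2), so sub: -(-2*(-5*x)) = 0.
Step 4. [-(-2*(-5*x)) = 0] LHS negated; negate both sides ⇒ neg: -2*(-5*x) = 0.
Step 5. [-2*(-5*x) = 0] -2 out front; divide by -2. So div: -5*x = 0.
Step 6. [-5*x = 0] leading coefficient -5: divide by -5 ⇒ div: x = 0.

Answer: x ∈ {0}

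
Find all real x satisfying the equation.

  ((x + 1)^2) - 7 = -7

Step 1. [((x + 1)^2) - 7 = -7] the outer -7 inverts by adding 7, so sub: (x + 1)^2 = 0.
Step 2. [(x + 1)^2 = 0] √ both sides: 0 ≥ 0 gives two branches ⇒ sqrt: x + 1 = 0.
Step 3. [x + 1 = 0] peel the +1: subtract 1 from each side ⇒ sub: x = -1.

Answer: x ∈ {-1}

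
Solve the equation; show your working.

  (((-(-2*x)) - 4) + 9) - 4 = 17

Step 1. [(((-(-2*x)) - 4) + 9) - 4 = 17] the outer -4 inverts by adding 4, so sub: ((-(-2*x)) - 4) + 9 = 21.
Step 2. [((-(-2*x)) - 4) + 9 = 21] the outer +9 inverts by subtracting 9. So sub: (-(-2*x)) - 4 = 12.
Step 3. [(-(-2*x)) - 4 = 12] 4 comes off first (add 4), so sub: -(-2*x) = 16.
Step 4. [-(-2*x) = 16] flip signs both sides ⇒ neg: -2*x = -16.
Step 5. [-2*x = -16] -2 out front; divide by -2 ⇒ div: x = 8.

Answer: x ∈ {8}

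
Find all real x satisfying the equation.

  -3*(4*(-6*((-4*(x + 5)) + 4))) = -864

Step 1. [-3*(4*(-6*((-4*(x + 5)) + 4))) = -864] leading coefficient -3: divide by -3, so div: 4*(-6*((-4*(x + 5)) + 4)) = 288.
Step 2. [4*(-6*((-4*(x + 5)) + 4)) = 288] leading coefficient 4: divide by 4. So div: -6*((-4*(x + 5)) + 4) = 72.
Step 3. [-6*((-4*(x + 5)) + 4) = 72] leading coefficient -6: divide by -6. So div: (-4*(x + 5)) + 4 = -12.
Step 4. [(-4*(x + 5)) + 4 = -12] -4 divides every term; factor it out. So factor: (x + 5) - 1 = 3.
Step 5. [(x + 5) - 1 = 3] 1 comes off first (add 1) ⇒ sub: x + 5 = 4.
Step 6. [x + 5 = 4] the outer +5 inverts by subtracting 5 ⇒ sub: x = -1.

Answer: x ∈ {-1}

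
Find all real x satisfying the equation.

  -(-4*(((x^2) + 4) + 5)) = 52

Step 1. [-(-4*(((x^2) + 4) + 5)) = 52] leading − — multiply by −1 ⇒ neg: -4*(((x^2) + 4) + 5) = -52.
Step 2. [-4*(((x^2) + 4) + 5) = -52] divide by the outer -4 ⇒ div: ((x^2) + 4) + 5 = 13.
Step 3. [((x^2) + 4) + 5 = 13] 5 comes off first (subtract 5), so sub: (x^2) + 4 = 8.
Step 4. [(x^2) + 4 = 8] peel the +4: subtract 4 from each side. So sub: x^2 = 4.
Step 5. [x^2 = 4] √ both sides: 4 ≥ 0 gives two branches ⇒ sqrt: x = 2 or -2.

Answer: x ∈ {-2, 2}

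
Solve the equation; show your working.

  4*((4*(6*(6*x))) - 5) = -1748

Step 1. [4*((4*(6*(6*x))) - 5) = -1748] LHS = 4·(…); ÷4 both sides. So div: (4*(6*(6*x))) - 5 = -437.
Step 2. [(4*(6*(6*x))) - 5 = -437] peel the -5: add 5 from each side ⇒ sub: 4*(6*(6*x)) = -432.
Step 3. [4*(6*(6*x)) = -432] divide by the outer 4, so div: 6*(6*x) = -108.
Step 4. [6*(6*x) = -108] 6·(inner) — divide through by 6 ⇒ div: 6*x = -18.
Step 5. [6*x = -18] LHS = 6·(…); ÷6 both sides ⇒ div: x = -3.

Answer: x ∈ {-3}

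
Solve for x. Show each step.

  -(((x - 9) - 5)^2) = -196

Step 1. [-(((x - 9) - 5)^2) = -196] LHS negated; negate both sides ⇒ neg: ((x - 9) - 5)^2 = 196.
Step 2. [((x - 9) - 5)^2 = 196] 196 ≥ 0, LHS is (·)² — take ±√. So sqrt: (x - 9) - 5 = 14 or -14.
Step 3. [(x - 9) - 5 = 14 or -14] add 5: x sits inside (… - 5) ⇒ sub: x - 9 = 19 or -9.
Step 4. [x - 9 = 19 or -9] -9 is outermost — add 9 both sides. So sub: x = 28 or 0.

Answer: x ∈ {0, 28}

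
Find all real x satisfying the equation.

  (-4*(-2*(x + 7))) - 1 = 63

Step 1. [(-4*(-2*(x + 7))) - 1 = 63] the outer -1 inverts by adding 1, so sub: -4*(-2*(x + 7)) = 64.
Step 2. [-4*(-2*(x + 7)) = 64] divide by the outer -4 ⇒ div: -2*(x + 7) = -16.
Step 3. [-2*(x + 7) = -16] LHS = -2·(…); ÷-2 both sides ⇒ div: x + 7 = 8.
Step 4. [x + 7 = 8] +7 is outermost — subtract 7 both sides ⇒ sub: x = 1.

Answer: x ∈ {1}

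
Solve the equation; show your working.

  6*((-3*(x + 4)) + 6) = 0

Step 1. [6*((-3*(x + 4)) + 6) = 0] LHS = 6·(…); ÷6 both sides. So div: (-3*(x + 4)) + 6 = 0.
Step 2. [(-3*(x + 4)) + 6 = 0] -3 | LHS and -3 | 0: pull -3 out. So factor: (x + 4) - 2 = 0.
Step 3. [(x + 4) - 2 = 0] add 2: x sits inside (… - 2). So sub: x + 4 = 2.
Step 4. [x + 4 = 2] 4 comes off first (subtract 4), so sub: x = -2.

Answer: x ∈ {-2}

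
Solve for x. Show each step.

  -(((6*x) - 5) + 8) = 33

Step 1. [-(((6*x) - 5) + 8) = 33] leading − — multiply by −1, so neg: ((6*x) - 5) + 8 = -33.
Step 2. [((6*x) - 5) + 8 = -33] +8 is outermost — subtract 8 both sides ⇒ sub: (6*x) - 5 = -41.
Step 3. [(6*x) - 5 = -41] -5 is outermost — add 5 both sides ⇒ sub: 6*x = -36.
Step 4. [6*x = -36] leading coefficient 6: divide by 6, so div: x = -6.

Answer: x ∈ {-6}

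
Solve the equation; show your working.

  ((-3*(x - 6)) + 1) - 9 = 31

Step 1. [((-3*(x - 6)) + 1) - 9 = 31] add 9: x sits inside (… - 9) ⇒ sub: (-3*(x - 6)) + 1 = 40.
Step 2. [(-3*(x - 6)) + 1 = 40] subtract 1: x sits inside (… + 1) ⇒ sub: -3*(x - 6) = 39.
Step 3. [-3*(x - 6) = 39] divide by the outer -3, so div: x - 6 = -13.
Step 4. [x - 6 = -13] peel the -6: add 6 from each side, so sub: x = -7.

Answer: x ∈ {-7}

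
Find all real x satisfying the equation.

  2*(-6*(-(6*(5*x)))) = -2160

Step 1. [2*(-6*(-(6*(5*x)))) = -2160] leading coefficient 2: divide by 2 ⇒ div: -6*(-(6*(5*x))) = -1080.
Step 2. [-6*(-(6*(5*x))) = -1080] -6 out front; divide by -6. So div: -(6*(5*x)) = 180.
Step 3. [-(6*(5*x)) = 180] flip signs both sides ⇒ neg: 6*(5*x) = -180.
Step 4. [6*(5*x) = -180] divide by the outer 6. So div: 5*x = -30.
Step 5. [5*x = -30] 5 out front; divide by 5 ⇒ div: x = -6.

Answer: x ∈ {-6}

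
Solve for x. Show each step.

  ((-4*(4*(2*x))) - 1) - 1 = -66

Step 1. [((-4*(4*(2*x))) - 1) - 1 = -66] add 1: x sits inside (… - 1) ⇒ sub: (-4*(4*(2*x))) - 1 = -65.
Step 2. [(-4*(4*(2*x))) - 1 = -65] the outer -1 inverts by adding 1 ⇒ sub: -4*(4*(2*x)) = -64.
Step 3. [-4*(4*(2*x)) = -64] divide by the outer -4 ⇒ div: 4*(2*x) = 16.
Step 4. [4*(2*x) = 16] 4·(inner) — divide through by 4. So div: 2*x = 4.
Step 5. [2*x = 4] 2·(inner) — divide through by 2 ⇒ div: x = 2.

Answer: x ∈ {2}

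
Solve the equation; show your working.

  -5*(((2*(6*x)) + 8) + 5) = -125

Step 1. [-5*(((2*(6*x)) + 8) + 5) = -125] -5·(inner) — divide through by -5 ⇒ div: ((2*(6*x)) + 8) + 5 = 25.
Step 2. [((2*(6*x)) + 8) + 5 = 25] the outer +5 inverts by subtracting 5 ⇒ sub: (2*(6*x)) + 8 = 20.
Step 3. [(2*(6*x)) + 8 = 20] subtract 8: x sits inside (… + 8). So sub: 2*(6*x) = 12.
Step 4. [2*(6*x) = 12] 2·(inner) — divide through by 2. So div: 6*x = 6.
Step 5. [6*x = 6] leading coefficient 6: divide by 6. So div: x = 1.

Answer: x ∈ {1}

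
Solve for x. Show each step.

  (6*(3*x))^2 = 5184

Step 1. [(6*(3*x))^2 = 5184] LHS squared, RHS 5184 ≥ 0: apply √ (±) ⇒ sqrt: 6*(3*x) = 72 or -72.
Step 2. [6*(3*x) = 72 or -72] LHS = 6·(…); ÷6 both sides ⇒ div: 3*x = 12 or -12.
Step 3. [3*x = 12 or -12] leading coefficient 3: divide by 3, so div: x = 4 or -4.

Answer: x ∈ {-4, 4}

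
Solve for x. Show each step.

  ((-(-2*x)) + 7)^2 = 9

Step 1. [((-(-2*x)) + 7)^2 = 9] LHS squared, RHS 9 ≥ 0: apply √ (±), so sqrt: (-(-2*x)) + 7 = 3 or -3.
Step 2. [(-(-2*x)) + 7 = 3 or -3] +7 is outermost — subtract 7 both sides ⇒ sub: -(-2*x) = -4 or -10.
Step 3. [-(-2*x) = -4 or -10] flip signs both sides. So neg: -2*x = 4 or 10.
Step 4. [-2*x = 4 or 10] leading coefficient -2: divide by -2. So div: x = -2 or -5.

Answer: x ∈ {-5, -2}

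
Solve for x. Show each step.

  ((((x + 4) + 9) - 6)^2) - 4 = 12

Step 1. [((((x + 4) + 9) - 6)^2) - 4 = 12] -4 is outermost — add 4 both sides. So sub: (((x + 4) + 9) - 6)^2 = 16.
Step 2. [(((x + 4) + 9) - 6)^2 = 16] √ both sides: 16 ≥ 0 gives two branches, so sqrt: ((x + 4) + 9) - 6 = 4 or -4.
Step 3. [((x + 4) + 9) - 6 = 4 or -4] add 6: x sits inside (… - 6), so sub: (x + 4) + 9 = 10 or 2.
Step 4. [(x + 4) + 9 = 10 or 2] subtract 9: x sits inside (… + 9), so sub: x + 4 = 1 or -7.
Step 5. [x + 4 = 1 or -7] peel the +4: subtract 4 from each side, so sub: x = -3 or -11.

Answer: x ∈ {-11, -3}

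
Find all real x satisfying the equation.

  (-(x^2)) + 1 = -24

Step 1. [(-(x^2)) + 1 = -24] +1 is outermost — subtract 1 both sides. So sub: -(x^2) = -25.
Step 2. [-(x^2) = -25] flip signs both sides, so neg: x^2 = 25.
Step 3. [x^2 = 25] √ both sides: 25 ≥ 0 gives two branches. So sqrt: x = 5 or -5.

Answer: x ∈ {-5, 5}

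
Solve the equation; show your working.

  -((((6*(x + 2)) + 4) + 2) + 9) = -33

Step 1. [-((((6*(x + 2)) + 4) + 2) + 9) = -33] leading − — multiply by −1, so neg: (((6*(x + 2)) + 4) + 2) + 9 = 33.
Step 2. [(((6*(x + 2)) + 4) + 2) + 9 = 33] 9 comes off first (subtract 9) ⇒ sub: ((6*(x + 2)) + 4) + 2 = 24.
Step 3. [((6*(x + 2)) + 4) + 2 = 24] +2 is outermost — subtract 2 both sides. So sub: (6*(x + 2)) + 4 = 22.
Step 4. [(6*(x + 2)) + 4 = 22] +4 is outermost — subtract 4 both sides ⇒ sub: 6*(x + 2) = 18.
Step 5. [6*(x + 2) = 18] 6 out front; divide by 6. So div: x + 2 = 3.
Step 6. [x + 2 = 3] the outer +2 inverts by subtracting 2 ⇒ sub: x = 1.

Answer: x ∈ {1}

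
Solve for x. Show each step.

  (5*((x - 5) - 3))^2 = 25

Step 1. [(5*((x - 5) - 3))^2 = 25] LHS squared, RHS 25 ≥ 0: apply √ (±), so sqrt: 5*((x - 5) - 3) = 5 or -5.
Step 2. [5*((x - 5) - 3) = 5 or -5] LHS = 5·(…); ÷5 both sides, so div: (x - 5) - 3 = 1 or -1.
Step 3. [(x - 5) - 3 = 1 or -1] 3 comes off first (add 3). So sub: x - 5 = 4 or 2.
Step 4. [x - 5 = 4 or 2] peel the -5: add 5 from each side ⇒ sub: x = 9 or 7.

Answer: x ∈ {7, 9}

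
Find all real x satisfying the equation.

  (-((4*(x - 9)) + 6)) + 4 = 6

Step 1. [(-((4*(x - 9)) + 6)) + 4 = 6] 4 comes off first (subtract 4). So sub: -((4*(x - 9)) + 6) = 2.
Step 2. [-((4*(x - 9)) + 6) = 2] LHS negated; negate both sides, so neg: (4*(x - 9)) + 6 = -2.
Step 3. [(4*(x - 9)) + 6 = -2] subtract 6: x sits inside (… + 6). So sub: 4*(x - 9) = -8.
Step 4. [4*(x - 9) = -8] leading coefficient 4: divide by 4, so div: x - 9 = -2.
Step 5. [x - 9 = -2] -9 is outermost — add 9 both sides. So sub: x = 7.

Answer: x ∈ {7}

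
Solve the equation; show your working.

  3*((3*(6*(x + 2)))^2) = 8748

Step 1. [3*((3*(6*(x + 2)))^2) = 8748] leading coefficient 3: divide by 3 ⇒ div: (3*(6*(x + 2)))^2 = 2916.
Step 2. [(3*(6*(x + 2)))^2 = 2916] LHS squared, RHS 2916 ≥ 0: apply √ (±). So sqrt: 3*(6*(x + 2)) = 54 or -54.
Step 3. [3*(6*(x + 2)) = 54 or -54] LHS = 3·(…); ÷3 both sides. So div: 6*(x + 2) = 18 or -18.
Step 4. [6*(x + 2) = 18 or -18] 6·(inner) — divide through by 6. So div: x + 2 = 3 or -3.
Step 5. [x + 2 = 3 or -3] the outer +2 inverts by subtracting 2, so sub: x = 1 or -5.

Answer: x ∈ {-5, 1}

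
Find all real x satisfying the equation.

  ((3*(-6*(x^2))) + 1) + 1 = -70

Step 1. [((3*(-6*(x^2))) + 1) + 1 = -70] 1 comes off first (subtract 1). So sub: (3*(-6*(x^2))) + 1 = -71.
Step 2. [(3*(-6*(x^2))) + 1 = -71] the outer +1 inverts by subtracting 1 ⇒ sub: 3*(-6*(x^2)) = -72.
Step 3. [3*(-6*(x^2)) = -72] 3 out front; divide by 3 ⇒ div: -6*(x^2) = -24.
Step 4. [-6*(x^2) = -24] LHS = -6·(…); ÷-6 both sides, so div: x^2 = 4.
Step 5. [x^2 = 4] √ both sides: 4 ≥ 0 gives two branches ⇒ sqrt: x = 2 or -2.

Answer: x ∈ {-2, 2}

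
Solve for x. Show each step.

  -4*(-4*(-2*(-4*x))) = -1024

Step 1. [-4*(-4*(-2*(-4*x))) = -1024] LHS = -4·(…); ÷-4 both sides. So div: -4*(-2*(-4*x)) = 256.
Step 2. [-4*(-2*(-4*x)) = 256] divide by the outer -4. So div: -2*(-4*x) = -64.
Step 3. [-2*(-4*x) = -64] divide by the outer -2. So div: -4*x = 32.
Step 4. [-4*x = 32] LHS = -4·(…); ÷-4 both sides, so div: x = -8.

Answer: x ∈ {-8}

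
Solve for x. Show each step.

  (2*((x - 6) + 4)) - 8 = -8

Step 1. [(2*((x - 6) + 4)) - 8 = -8] 2 | LHS and 2 | -8: pull 2 out. So factor: ((x - 6) + 4) - 4 = -4.
Step 2. [((x - 6) + 4) - 4 = -4] -4 is outermost — add 4 both sides. So sub: (x - 6) + 4 = 0.
Step 3. [(x - 6) + 4 = 0] the outer +4 inverts by subtracting 4 ⇒ sub: x - 6 = -4.
Step 4. [x - 6 = -4] add 6: x sits inside (… - 6). So sub: x = 2.

Answer: x ∈ {2}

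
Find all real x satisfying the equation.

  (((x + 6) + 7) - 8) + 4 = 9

Step 1. [(((x + 6) + 7) - 8) + 4 = 9] 4 comes off first (subtract 4), so sub: ((x + 6) + 7) - 8 = 5.
Step 2. [((x + 6) + 7) - 8 = 5] the outer -8 inverts by adding 8, so sub: (x + 6) + 7 = 13.
Step 3. [(x + 6) + 7 = 13] 7 comes off first (subtract 7), so sub: x + 6 = 6.
Step 4. [x + 6 = 6] subtract 6: x sits inside (… + 6), so sub: x = 0.

Answer: x ∈ {0}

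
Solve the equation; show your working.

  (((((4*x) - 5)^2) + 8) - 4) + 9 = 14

Step 1. [(((((4*x) - 5)^2) + 8) - 4) + 9 = 14] peel the +9: subtract 9 from each side, so sub: ((((4*x) - 5)^2) + 8) - 4 = 5.
Step 2. [((((4*x) - 5)^2) + 8) - 4 = 5] the outer -4 inverts by adding 4, so sub: (((4*x) - 5)^2) + 8 = 9.
Step 3. [(((4*x) - 5)^2) + 8 = 9] the outer +8 inverts by subtracting 8. So sub: ((4*x) - 5)^2 = 1.
Step 4. [((4*x) - 5)^2 = 1] 1 ≥ 0, LHS is (·)² — take ±√, so sqrt: (4*x) - 5 = 1 or -1.
Step 5. [(4*x) - 5 = 1 or -1] peel the -5: add 5 from each side ⇒ sub: 4*x = 6 or 4.
Step 6. [4*x = 6 or 4] LHS = 4·(…); ÷4 both sides, so div: x = 3/2 or 1.

Answer: x ∈ {1, 3/2}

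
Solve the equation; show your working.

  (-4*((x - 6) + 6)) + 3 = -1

Step 1. [(-4*((x - 6) + 6)) + 3 = -1] peel the +3: subtract 3 from each side, so sub: -4*((x - 6) + 6) = -4.
Step 2. [-4*((x - 6) + 6) = -4] divide by the outer -4, so div: (x - 6) + 6 = 1.
Step 3. [(x - 6) + 6 = 1] 6 comes off first (subtract 6), so sub: x - 6 = -5.
Step 4. [x - 6 = -5] peel the -6: add 6 from each side ⇒ sub: x = 1.

Answer: x ∈ {1}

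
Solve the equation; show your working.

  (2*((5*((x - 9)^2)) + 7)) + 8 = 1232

Step 1. [(2*((5*((x - 9)^2)) + 7)) + 8 = 1232] +8 is outermost — subtract 8 both sides, so sub: 2*((5*((x - 9)^2)) + 7) = 1224.
Step 2. [2*((5*((x - 9)^2)) + 7) = 1224] 2 out front; divide by 2. So div: (5*((x - 9)^2)) + 7 = 612.
Step 3. [(5*((x - 9)^2)) + 7 = 612] +7 is outermost — subtract 7 both sides ⇒ sub: 5*((x - 9)^2) = 605.
Step 4. [5*((x - 9)^2) = 605] 5·(inner) — divide through by 5, so div: (x - 9)^2 = 121.
Step 5. [(x - 9)^2 = 121] √ both sides: 121 ≥ 0 gives two branches, so sqrt: x - 9 = 11 or -11.
Step 6. [x - 9 = 11 or -11] 9 comes off first (add 9) ⇒ sub: x = 20 or -2.

Answer: x ∈ {-2, 20}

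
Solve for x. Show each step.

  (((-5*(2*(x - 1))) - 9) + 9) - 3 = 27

Step 1. [(((-5*(2*(x - 1))) - 9) + 9) - 3 = 27] 3 comes off first (add 3), so sub: ((-5*(2*(x - 1))) - 9) + 9 = 30.
Step 2. [((-5*(2*(x - 1))) - 9) + 9 = 30] +9 is outermost — subtract 9 both sides. So sub: (-5*(2*(x - 1))) - 9 = 21.
Step 3. [(-5*(2*(x - 1))) - 9 = 21] the outer -9 inverts by adding 9, so sub: -5*(2*(x - 1)) = 30.
Step 4. [-5*(2*(x - 1)) = 30] divide by the outer -5 ⇒ div: 2*(x - 1) = -6.
Step 5. [2*(x - 1) = -6] 2·(inner) — divide through by 2 ⇒ div: x - 1 = -3.
Step 6. [x - 1 = -3] -1 is outermost — add 1 both sides. So sub: x = -2.

Answer: x ∈ {-2}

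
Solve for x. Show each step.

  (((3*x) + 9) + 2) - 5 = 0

Step 1. [(((3*x) + 9) + 2) - 5 = 0] the outer -5 inverts by adding 5. So sub: ((3*x) + 9) + 2 = 5.
Step 2. [((3*x) + 9) + 2 = 5] the outer +2 inverts by subtracting 2. So sub: (3*x) + 9 = 3.
Step 3. [(3*x) + 9 = 3] peel the +9: subtract 9 from each side, so sub: 3*x = -6.
Step 4. [3*x = -6] leading coefficient 3: divide by 3 ⇒ div: x = -2.

Answer: x ∈ {-2}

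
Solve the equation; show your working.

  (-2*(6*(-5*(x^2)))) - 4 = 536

Step 1. [(-2*(6*(-5*(x^2)))) - 4 = 536] 4 comes off first (add 4) ⇒ sub: -2*(6*(-5*(x^2))) = 540.
Step 2. [-2*(6*(-5*(x^2))) = 540] leading coefficient -2: divide by -2, so div: 6*(-5*(x^2)) = -270.
Step 3. [6*(-5*(x^2)) = -270] leading coefficient 6: divide by 6, so div: -5*(x^2) = -45.
Step 4. [-5*(x^2) = -45] leading coefficient -5: divide by -5 ⇒ div: x^2 = 9.
Step 5. [x^2 = 9] LHS squared, RHS 9 ≥ 0: apply √ (±) ⇒ sqrt: x = 3 or -3.

Answer: x ∈ {-3, 3}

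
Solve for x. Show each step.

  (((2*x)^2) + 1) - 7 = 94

Step 1. [(((2*x)^2) + 1) - 7 = 94] peel the -7: add 7 from each side ⇒ sub: ((2*x)^2) + 1 = 101.
Step 2. [((2*x)^2) + 1 = 101] peel the +1: subtract 1 from each side ⇒ sub: (2*x)^2 = 100.
Step 3. [(2*x)^2 = 100] 100 ≥ 0, LHS is (·)² — take ±√, so sqrt: 2*x = 10 or -10.
Step 4. [2*x = 10 or -10] LHS = 2·(…); ÷2 both sides. So div: x = 5 or -5.

Answer: x ∈ {-5, 5}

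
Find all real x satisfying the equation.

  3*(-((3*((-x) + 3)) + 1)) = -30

Step 1. [3*(-((3*((-x) + 3)) + 1)) = -30] LHS = 3·(…); ÷3 both sides. So div: -((3*((-x) + 3)) + 1) = -10.
Step 2. [-((3*((-x) + 3)) + 1) = -10] flip signs both sides, so neg: (3*((-x) + 3)) + 1 = 10.
Step 3. [(3*((-x) + 3)) + 1 = 10] 1 comes off first (subtract 1), so sub: 3*((-x) + 3) = 9.
Step 4. [3*((-x) + 3) = 9] 3 out front; divide by 3, so div: (-x) + 3 = 3.
Step 5. [(-x) + 3 = 3] subtract 3: x sits inside (… + 3), so sub: -x = 0.
Step 6. [-x = 0] leading − — multiply by −1, so neg: x = 0.

Answer: x ∈ {0}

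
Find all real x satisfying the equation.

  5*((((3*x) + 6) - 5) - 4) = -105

Step 1. [5*((((3*x) + 6) - 5) - 4) = -105] 5 out front; divide by 5, so div: (((3*x) + 6) - 5) - 4 = -21.
Step 2. [(((3*x) + 6) - 5) - 4 = -21] the outer -4 inverts by adding 4, so sub: ((3*x) + 6) - 5 = -17.
Step 3. [((3*x) + 6) - 5 = -17] the outer -5 inverts by adding 5, so sub: (3*x) + 6 = -12.
Step 4. [(3*x) + 6 = -12] 6 comes off first (subtract 6) ⇒ sub: 3*x = -18.
Step 5. [3*x = -18] 3·(inner) — divide through by 3, so div: x = -6.

Answer: x ∈ {-6}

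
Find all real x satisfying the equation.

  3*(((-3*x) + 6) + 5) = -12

Step 1. [3*(((-3*x) + 6) + 5) = -12] divide by the outer 3 ⇒ div: ((-3*x) + 6) + 5 = -4.
Step 2. [((-3*x) + 6) + 5 = -4] subtract 5: x sits inside (… + 5). So sub: (-3*x) + 6 = -9.
Step 3. [(-3*x) + 6 = -9] -3 divides every term; factor it out, so factor: x - 2 = 3.
Step 4. [x - 2 = 3] -2 is outermost — add 2 both sides. So sub: x = 5.

Answer: x ∈ {5}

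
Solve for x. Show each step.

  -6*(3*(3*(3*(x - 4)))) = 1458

Step 1. [-6*(3*(3*(3*(x - 4)))) = 1458] -6 out front; divide by -6. So div: 3*(3*(3*(x - 4))) = -243.
Step 2. [3*(3*(3*(x - 4))) = -243] divide by the outer 3 ⇒ div: 3*(3*(x - 4)) = -81.
Step 3. [3*(3*(x - 4)) = -81] leading coefficient 3: divide by 3, so div: 3*(x - 4) = -27.
Step 4. [3*(x - 4) = -27] divide by the outer 3. So div: x - 4 = -9.
Step 5. [x - 4 = -9] the outer -4 inverts by adding 4, so sub: x = -5.

Answer: x ∈ {-5}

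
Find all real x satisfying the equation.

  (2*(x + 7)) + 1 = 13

Step 1. [(2*(x + 7)) + 1 = 13] peel the +1: subtract 1 from each side, so sub: 2*(x + 7) = 12.
Step 2. [2*(x + 7) = 12] leading coefficient 2: divide by 2. So div: x + 7 = 6.
Step 3. [x + 7 = 6] peel the +7: subtract 7 from each side. So sub: x = -1.

Answer: x ∈ {-1}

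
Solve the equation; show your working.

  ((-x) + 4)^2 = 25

Step 1. [((-x) + 4)^2 = 25] LHS squared, RHS 25 ≥ 0: apply √ (±), so sqrt: (-x) + 4 = 5 or -5.
Step 2. [(-x) + 4 = 5 or -5] the outer +4 inverts by subtracting 4. So sub: -x = 1 or -9.
Step 3. [-x = 1 or -9] flip signs both sides ⇒ neg: x = -1 or 9.

Answer: x ∈ {-1, 9}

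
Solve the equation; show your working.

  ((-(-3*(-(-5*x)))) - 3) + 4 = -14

Step 1. [((-(-3*(-(-5*x)))) - 3) + 4 = -14] peel the +4: subtract 4 from each side. So sub: (-(-3*(-(-5*x)))) - 3 = -18.
Step 2. [(-(-3*(-(-5*x)))) - 3 = -18] the outer -3 inverts by adding 3 ⇒ sub: -(-3*(-(-5*x))) = -15.
Step 3. [-(-3*(-(-5*x))) = -15] flip signs both sides ⇒ neg: -3*(-(-5*x)) = 15.
Step 4. [-3*(-(-5*x)) = 15] -3·(inner) — divide through by -3 ⇒ div: -(-5*x) = -5.
Step 5. [-(-5*x) = -5] leading − — multiply by −1. So neg: -5*x = 5.
Step 6. [-5*x = 5] -5·(inner) — divide through by -5 ⇒ div: x = -1.

Answer: x ∈ {-1}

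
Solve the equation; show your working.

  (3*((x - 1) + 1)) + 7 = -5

Step 1. [(3*((x - 1) + 1)) + 7 = -5] peel the +7: subtract 7 from each side. So sub: 3*((x - 1) + 1) = -12.
Step 2. [3*((x - 1) + 1) = -12] 3 out front; divide by 3, so div: (x - 1) + 1 = -4.
Step 3. [(x - 1) + 1 = -4] 1 comes off first (subtract 1). So sub: x - 1 = -5.
Step 4. [x - 1 = -5] 1 comes off first (add 1) ⇒ sub: x = -4.

Answer: x ∈ {-4}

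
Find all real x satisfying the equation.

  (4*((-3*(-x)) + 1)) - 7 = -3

Step 1. [(4*((-3*(-x)) + 1)) - 7 = -3] peel the -7: add 7 from each side, so sub: 4*((-3*(-x)) + 1) = 4.
Step 2. [4*((-3*(-x)) + 1) = 4] LHS = 4·(…); ÷4 both sides. So div: (-3*(-x)) + 1 = 1.
Step 3. [(-3*(-x)) + 1 = 1] subtract 1: x sits inside (… + 1). So sub: -3*(-x) = 0.
Step 4. [-3*(-x) = 0] -3·(inner) — divide through by -3. So div: -x = 0.
Step 5. [-x = 0] leading − — multiply by −1, so neg: x = 0.

Answer: x ∈ {0}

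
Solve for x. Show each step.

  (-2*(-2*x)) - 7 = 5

Step 1. [(-2*(-2*x)) - 7 = 5] -7 is outermost — add 7 both sides, so sub: -2*(-2*x) = 12.
Step 2. [-2*(-2*x) = 12] LHS = -2·(…); ÷-2 both sides ⇒ div: -2*x = -6.
Step 3. [-2*x = -6] -2 out front; divide by -2 ⇒ div: x = 3.

Answer: x ∈ {3}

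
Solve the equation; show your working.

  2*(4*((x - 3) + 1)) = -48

Step 1. [2*(4*((x - 3) + 1)) = -48] 2·(inner) — divide through by 2 ⇒ div: 4*((x - 3) + 1) = -24.
Step 2. [4*((x - 3) + 1) = -24] leading coefficient 4: divide by 4. So div: (x - 3) + 1 = -6.
Step 3. [(x - 3) + 1 = -6] peel the +1: subtract 1 from each side ⇒ sub: x - 3 = -7.
Step 4. [x - 3 = -7] add 3: x sits inside (… - 3). So sub: x = -4.

Answer: x ∈ {-4}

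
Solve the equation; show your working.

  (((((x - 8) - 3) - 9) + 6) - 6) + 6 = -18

Step 1. [(((((x - 8) - 3) - 9) + 6) - 6) + 6 = -18] +6 is outermost — subtract 6 both sides. So sub: ((((x - 8) - 3) - 9) + 6) - 6 = -24.
Step 2. [((((x - 8) - 3) - 9) + 6) - 6 = -24] -6 is outermost — add 6 both sides. So sub: (((x - 8) - 3) - 9) + 6 = -18.
Step 3. [(((x - 8) - 3) - 9) + 6 = -18] the outer +6 inverts by subtracting 6. So sub: ((x - 8) - 3) - 9 = -24.
Step 4. [((x - 8) - 3) - 9 = -24] peel the -9: add 9 from each side ⇒ sub: (x - 8) - 3 = -15.
Step 5. [(x - 8) - 3 = -15] peel the -3: add 3 from each side. So sub: x - 8 = -12.
Step 6. [x - 8 = -12] -8 is outermost — add 8 both sides. So sub: x = -4.

Answer: x ∈ {-4}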